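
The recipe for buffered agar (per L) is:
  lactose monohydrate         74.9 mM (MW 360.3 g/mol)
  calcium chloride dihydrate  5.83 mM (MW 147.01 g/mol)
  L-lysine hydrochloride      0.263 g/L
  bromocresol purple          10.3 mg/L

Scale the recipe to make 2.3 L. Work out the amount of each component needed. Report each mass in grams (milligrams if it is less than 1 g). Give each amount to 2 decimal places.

lactose monohydrate 62.07 g; calcium chloride dihydrate 1.97 g; L-lysine hydrochloride 604.90 mg; bromocresol purple 23.69 mg

Scale factor relative to 1 L: 2.3.
lactose monohydrate: 74.9 mmol/L × 360.3 g/mol × 2.3 L ÷ 1000 = 62.07 g
calcium chloride dihydrate: 5.83 mmol/L × 147.01 g/mol × 2.3 L ÷ 1000 = 1.97 g
L-lysine hydrochloride: 0.263 g/L × 2.3 L = 0.6049 g = 604.90 mg
bromocresol purple: 10.3 mg/L × 2.3 L = 23.69 mg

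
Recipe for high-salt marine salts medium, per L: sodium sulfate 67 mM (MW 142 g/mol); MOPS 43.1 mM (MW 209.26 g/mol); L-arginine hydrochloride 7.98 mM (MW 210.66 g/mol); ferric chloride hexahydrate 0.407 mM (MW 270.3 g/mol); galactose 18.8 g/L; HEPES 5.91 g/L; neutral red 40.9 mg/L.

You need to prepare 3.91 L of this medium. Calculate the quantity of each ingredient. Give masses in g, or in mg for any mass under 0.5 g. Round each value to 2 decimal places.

Scale factor relative to 1 L: 3.91.
sodium sulfate: 67 mmol/L × 142 g/mol × 3.91 L ÷ 1000 = 37.20 g
MOPS: 43.1 mmol/L × 209.26 g/mol × 3.91 L ÷ 1000 = 35.26 g
L-arginine hydrochloride: 7.98 mmol/L × 210.66 g/mol × 3.91 L ÷ 1000 = 6.57 g
ferric chloride hexahydrate: 0.407 mmol/L × 270.3 mg/mmol × 3.91 L = 430.15 mg
galactose: 18.8 g/L × 3.91 L = 73.51 g
HEPES: 5.91 g/L × 3.91 L = 23.11 g
neutral red: 40.9 mg/L × 3.91 L = 159.92 mg

sodium sulfate 37.20 g; MOPS 35.26 g; L-arginine hydrochloride 6.57 g; ferric chloride hexahydrate 430.15 mg; galactose 73.51 g; HEPES 23.11 g; neutral red 159.92 mg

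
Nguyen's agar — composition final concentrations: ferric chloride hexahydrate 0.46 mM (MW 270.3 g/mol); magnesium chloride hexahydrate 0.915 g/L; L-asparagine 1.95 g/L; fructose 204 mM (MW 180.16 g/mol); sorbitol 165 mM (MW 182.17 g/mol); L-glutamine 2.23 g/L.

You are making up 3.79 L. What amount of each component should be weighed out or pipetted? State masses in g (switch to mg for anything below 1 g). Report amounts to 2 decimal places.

Working volume: 3.79 L.
ferric chloride hexahydrate: 0.46 mmol/L × 270.3 mg/mmol × 3.79 L = 471.24 mg
magnesium chloride hexahydrate: 0.915 g/L × 3.79 L = 3.47 g
L-asparagine: 1.95 g/L × 3.79 L = 7.39 g
fructose: 204 mmol/L × 180.16 g/mol × 3.79 L ÷ 1000 = 139.29 g
sorbitol: 165 mmol/L × 182.17 g/mol × 3.79 L ÷ 1000 = 113.92 g
L-glutamine: 2.23 g/L × 3.79 L = 8.45 g

ferric chloride hexahydrate 471.24 mg; magnesium chloride hexahydrate 3.47 g; L-asparagine 7.39 g; fructose 139.29 g; sorbitol 113.92 g; L-glutamine 8.45 g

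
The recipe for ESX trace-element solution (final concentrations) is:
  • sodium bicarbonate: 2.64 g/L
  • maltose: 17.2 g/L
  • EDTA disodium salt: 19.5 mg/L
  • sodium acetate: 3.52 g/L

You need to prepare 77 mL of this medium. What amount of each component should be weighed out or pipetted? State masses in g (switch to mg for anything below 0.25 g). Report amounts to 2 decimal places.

sodium bicarbonate 203.28 mg; maltose 1.32 g; EDTA disodium salt 1.50 mg; sodium acetate 0.27 g

Scale factor relative to 1 L: 0.077.
sodium bicarbonate: 2.64 g/L × 0.077 L = 0.20328 g = 203.28 mg
maltose: 17.2 g/L × 0.077 L = 1.32 g
EDTA disodium salt: 19.5 mg/L × 0.077 L = 1.50 mg
sodium acetate: 3.52 g/L × 0.077 L = 0.27 g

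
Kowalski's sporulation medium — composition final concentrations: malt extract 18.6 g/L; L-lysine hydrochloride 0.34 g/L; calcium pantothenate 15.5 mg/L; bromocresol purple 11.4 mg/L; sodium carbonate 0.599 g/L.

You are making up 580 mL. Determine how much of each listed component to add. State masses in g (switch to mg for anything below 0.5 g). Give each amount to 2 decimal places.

malt extract 10.79 g; L-lysine hydrochloride 197.20 mg; calcium pantothenate 8.99 mg; bromocresol purple 6.61 mg; sodium carbonate 347.42 mg

Scale factor relative to 1 L: 0.58.
malt extract: 18.6 g/L × 0.58 L = 10.79 g
L-lysine hydrochloride: 0.34 g/L × 0.58 L = 0.1972 g = 197.20 mg
calcium pantothenate: 15.5 mg/L × 0.58 L = 8.99 mg
bromocresol purple: 11.4 mg/L × 0.58 L = 6.61 mg
sodium carbonate: 0.599 g/L × 0.58 L = 0.34742 g = 347.42 mg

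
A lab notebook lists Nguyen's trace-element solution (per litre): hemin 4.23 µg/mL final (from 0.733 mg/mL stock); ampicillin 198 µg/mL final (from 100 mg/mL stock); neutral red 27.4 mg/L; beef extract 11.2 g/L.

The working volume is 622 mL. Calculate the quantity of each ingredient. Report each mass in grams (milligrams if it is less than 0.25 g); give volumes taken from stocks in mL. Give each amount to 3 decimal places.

hemin 3.589 mL; ampicillin 1.232 mL; neutral red 17.043 mg; beef extract 6.966 g

Scale factor relative to 1 L: 0.622.
hemin: dilute stock: 4.23 µg/mL × 622 mL ÷ 733 µg/mL = 3.589 mL
ampicillin: V = C2·V2/C1 = 198 µg/mL × 622 mL ÷ 100000 µg/mL = 1.232 mL
neutral red: 27.4 mg/L × 0.622 L = 17.043 mg
beef extract: 11.2 g/L × 0.622 L = 6.966 g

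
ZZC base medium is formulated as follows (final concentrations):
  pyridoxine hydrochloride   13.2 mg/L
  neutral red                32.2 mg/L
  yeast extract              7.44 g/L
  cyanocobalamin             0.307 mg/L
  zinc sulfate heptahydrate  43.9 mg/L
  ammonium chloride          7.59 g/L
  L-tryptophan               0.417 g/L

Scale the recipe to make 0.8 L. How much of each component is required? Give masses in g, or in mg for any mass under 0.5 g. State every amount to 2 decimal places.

pyridoxine hydrochloride 10.56 mg; neutral red 25.76 mg; yeast extract 5.95 g; cyanocobalamin 0.25 mg; zinc sulfate heptahydrate 35.12 mg; ammonium chloride 6.07 g; L-tryptophan 333.60 mg

Working volume: 0.8 L.
pyridoxine hydrochloride: 13.2 mg/L × 0.8 L = 10.56 mg
neutral red: 32.2 mg/L × 0.8 L = 25.76 mg
yeast extract: 7.44 g/L × 0.8 L = 5.95 g
cyanocobalamin: 0.307 mg/L × 0.8 L = 0.25 mg
zinc sulfate heptahydrate: 43.9 mg/L × 0.8 L = 35.12 mg
ammonium chloride: 7.59 g/L × 0.8 L = 6.07 g
L-tryptophan: 0.417 g/L × 0.8 L = 0.3336 g = 333.60 mg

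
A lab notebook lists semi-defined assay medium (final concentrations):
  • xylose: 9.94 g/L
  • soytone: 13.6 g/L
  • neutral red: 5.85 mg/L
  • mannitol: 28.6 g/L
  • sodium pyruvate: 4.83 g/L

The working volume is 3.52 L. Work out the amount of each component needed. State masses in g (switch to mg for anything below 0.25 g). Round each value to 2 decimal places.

xylose 34.99 g; soytone 47.87 g; neutral red 20.59 mg; mannitol 100.67 g; sodium pyruvate 17.00 g

Working volume: 3.52 L.
xylose: 9.94 g/L × 3.52 L = 34.99 g
soytone: 13.6 g/L × 3.52 L = 47.87 g
neutral red: 5.85 mg/L × 3.52 L = 20.59 mg
mannitol: 28.6 g/L × 3.52 L = 100.67 g
sodium pyruvate: 4.83 g/L × 3.52 L = 17.00 g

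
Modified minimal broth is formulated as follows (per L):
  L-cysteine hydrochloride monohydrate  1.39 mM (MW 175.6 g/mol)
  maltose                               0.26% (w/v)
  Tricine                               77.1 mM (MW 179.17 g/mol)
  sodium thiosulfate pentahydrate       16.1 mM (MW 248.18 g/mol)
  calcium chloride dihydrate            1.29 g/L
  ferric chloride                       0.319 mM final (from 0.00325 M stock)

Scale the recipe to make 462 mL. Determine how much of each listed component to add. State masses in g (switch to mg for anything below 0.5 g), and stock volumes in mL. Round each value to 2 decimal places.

L-cysteine hydrochloride monohydrate 112.77 mg; maltose 1.20 g; Tricine 6.38 g; sodium thiosulfate pentahydrate 1.85 g; calcium chloride dihydrate 0.60 g; ferric chloride 45.35 mL

Target volume = 462 mL = 0.462 L.
L-cysteine hydrochloride monohydrate: 1.39 mmol/L × 175.6 mg/mmol × 0.462 L = 112.77 mg
maltose: 0.26 g per 100 mL × 462 mL ÷ 100 = 1.20 g
Tricine: 77.1 mmol/L × 179.17 g/mol × 0.462 L ÷ 1000 = 6.38 g
sodium thiosulfate pentahydrate: 16.1 mmol/L × 248.18 g/mol × 0.462 L ÷ 1000 = 1.85 g
calcium chloride dihydrate: 1.29 g/L × 0.462 L = 0.60 g
ferric chloride: dilute stock: 0.319 mM × 462 mL ÷ 3.25 mM = 45.35 mL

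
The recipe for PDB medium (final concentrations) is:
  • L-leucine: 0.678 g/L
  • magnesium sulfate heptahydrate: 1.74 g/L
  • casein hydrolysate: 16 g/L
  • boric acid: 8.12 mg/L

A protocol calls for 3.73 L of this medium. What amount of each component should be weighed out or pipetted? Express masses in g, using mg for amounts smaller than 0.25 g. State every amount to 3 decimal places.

L-leucine 2.529 g; magnesium sulfate heptahydrate 6.490 g; casein hydrolysate 59.680 g; boric acid 30.288 mg

Scale factor relative to 1 L: 3.73.
L-leucine: 0.678 g/L × 3.73 L = 2.529 g
magnesium sulfate heptahydrate: 1.74 g/L × 3.73 L = 6.490 g
casein hydrolysate: 16 g/L × 3.73 L = 59.680 g
boric acid: 8.12 mg/L × 3.73 L = 30.288 mg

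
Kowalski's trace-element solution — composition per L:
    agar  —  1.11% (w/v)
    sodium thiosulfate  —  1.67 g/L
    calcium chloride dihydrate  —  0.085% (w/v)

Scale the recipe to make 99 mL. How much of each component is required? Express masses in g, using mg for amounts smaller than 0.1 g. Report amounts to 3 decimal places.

Working volume: 99 mL = 0.099 L.
agar: 1.11% w/v = 11.1 g/L → 11.1 × 0.099 L = 1.099 g
sodium thiosulfate: 1.67 g/L × 0.099 L = 0.165 g
calcium chloride dihydrate: 0.085 g per 100 mL × 99 mL ÷ 100 = 0.08415 g = 84.150 mg

agar 1.099 g; sodium thiosulfate 0.165 g; calcium chloride dihydrate 84.150 mg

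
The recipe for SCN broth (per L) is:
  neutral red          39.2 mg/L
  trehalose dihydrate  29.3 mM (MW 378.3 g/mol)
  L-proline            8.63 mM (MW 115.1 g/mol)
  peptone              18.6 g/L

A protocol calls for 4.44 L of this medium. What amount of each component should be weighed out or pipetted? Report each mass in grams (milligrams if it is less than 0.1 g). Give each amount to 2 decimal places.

Working volume: 4.44 L.
neutral red: 39.2 mg/L × 4.44 L = 174.048 mg = 0.17 g
trehalose dihydrate: 29.3 mmol/L × 378.3 g/mol × 4.44 L ÷ 1000 = 49.21 g
L-proline: 8.63 mmol/L × 115.1 g/mol × 4.44 L ÷ 1000 = 4.41 g
peptone: 18.6 g/L × 4.44 L = 82.58 g

neutral red 0.17 g; trehalose dihydrate 49.21 g; L-proline 4.41 g; peptone 82.58 g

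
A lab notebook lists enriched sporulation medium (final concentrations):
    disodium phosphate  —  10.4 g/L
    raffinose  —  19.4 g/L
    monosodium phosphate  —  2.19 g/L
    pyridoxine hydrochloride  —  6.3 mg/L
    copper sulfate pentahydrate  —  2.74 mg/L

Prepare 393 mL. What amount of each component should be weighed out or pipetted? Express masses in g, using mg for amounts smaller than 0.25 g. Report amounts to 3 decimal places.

disodium phosphate 4.087 g; raffinose 7.624 g; monosodium phosphate 0.861 g; pyridoxine hydrochloride 2.476 mg; copper sulfate pentahydrate 1.077 mg

Scale factor relative to 1 L: 0.393.
disodium phosphate: 10.4 g/L × 0.393 L = 4.087 g
raffinose: 19.4 g/L × 0.393 L = 7.624 g
monosodium phosphate: 2.19 g/L × 0.393 L = 0.861 g
pyridoxine hydrochloride: 6.3 mg/L × 0.393 L = 2.476 mg
copper sulfate pentahydrate: 2.74 mg/L × 0.393 L = 1.077 mg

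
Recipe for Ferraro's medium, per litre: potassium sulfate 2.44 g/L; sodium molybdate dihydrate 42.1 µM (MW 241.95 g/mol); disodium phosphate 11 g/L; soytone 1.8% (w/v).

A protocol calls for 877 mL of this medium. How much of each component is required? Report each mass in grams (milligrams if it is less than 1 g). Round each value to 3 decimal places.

potassium sulfate 2.140 g; sodium molybdate dihydrate 8.933 mg; disodium phosphate 9.647 g; soytone 15.786 g

Working volume: 877 mL = 0.877 L.
potassium sulfate: 2.44 g/L × 0.877 L = 2.140 g
sodium molybdate dihydrate: 42.1 µmol/L × 241.95 g/mol × 0.877 L ÷ 1000 = 8.933 mg
disodium phosphate: 11 g/L × 0.877 L = 9.647 g
soytone: 1.8 g per 100 mL × 877 mL ÷ 100 = 15.786 g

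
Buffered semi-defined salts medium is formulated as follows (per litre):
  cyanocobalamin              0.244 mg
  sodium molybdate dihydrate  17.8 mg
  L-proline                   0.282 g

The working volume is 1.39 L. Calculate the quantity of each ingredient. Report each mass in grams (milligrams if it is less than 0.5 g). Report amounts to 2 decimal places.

cyanocobalamin 0.34 mg; sodium molybdate dihydrate 24.74 mg; L-proline 391.98 mg

Ratio of target to recipe volume: 1390 / 1000 = 1.39.
cyanocobalamin: 0.244 mg × (1390 mL / 1000 mL) = 0.34 mg
sodium molybdate dihydrate: 17.8 mg × (1390 mL / 1000 mL) = 24.74 mg
L-proline: 0.282 g × (1390 mL / 1000 mL) = 0.39198 g = 391.98 mg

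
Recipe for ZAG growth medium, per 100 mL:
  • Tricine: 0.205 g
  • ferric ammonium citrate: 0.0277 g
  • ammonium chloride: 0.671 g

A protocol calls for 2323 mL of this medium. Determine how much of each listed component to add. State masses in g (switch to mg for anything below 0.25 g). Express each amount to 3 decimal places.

Ratio of target to recipe volume: 2323 / 100 = 23.23.
Tricine: 0.205 g × (2323 mL / 100 mL) = 4.762 g
ferric ammonium citrate: 0.0277 g × (2323 mL / 100 mL) = 0.643 g
ammonium chloride: 0.671 g × (2323 mL / 100 mL) = 15.587 g

Tricine 4.762 g; ferric ammonium citrate 0.643 g; ammonium chloride 15.587 g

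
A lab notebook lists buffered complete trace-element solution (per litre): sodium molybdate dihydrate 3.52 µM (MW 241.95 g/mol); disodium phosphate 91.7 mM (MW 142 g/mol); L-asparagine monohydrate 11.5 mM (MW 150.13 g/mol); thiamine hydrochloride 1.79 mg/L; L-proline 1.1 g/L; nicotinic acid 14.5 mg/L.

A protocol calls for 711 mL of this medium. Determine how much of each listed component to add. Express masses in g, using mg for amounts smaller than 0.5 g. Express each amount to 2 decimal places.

Scale factor relative to 1 L: 0.711.
sodium molybdate dihydrate: 3.52 µmol/L × 241.95 g/mol × 0.711 L ÷ 1000 = 0.61 mg
disodium phosphate: 91.7 mmol/L × 142 g/mol × 0.711 L ÷ 1000 = 9.26 g
L-asparagine monohydrate: 11.5 mmol/L × 150.13 g/mol × 0.711 L ÷ 1000 = 1.23 g
thiamine hydrochloride: 1.79 mg/L × 0.711 L = 1.27 mg
L-proline: 1.1 g/L × 0.711 L = 0.78 g
nicotinic acid: 14.5 mg/L × 0.711 L = 10.31 mg

sodium molybdate dihydrate 0.61 mg; disodium phosphate 9.26 g; L-asparagine monohydrate 1.23 g; thiamine hydrochloride 1.27 mg; L-proline 0.78 g; nicotinic acid 10.31 mg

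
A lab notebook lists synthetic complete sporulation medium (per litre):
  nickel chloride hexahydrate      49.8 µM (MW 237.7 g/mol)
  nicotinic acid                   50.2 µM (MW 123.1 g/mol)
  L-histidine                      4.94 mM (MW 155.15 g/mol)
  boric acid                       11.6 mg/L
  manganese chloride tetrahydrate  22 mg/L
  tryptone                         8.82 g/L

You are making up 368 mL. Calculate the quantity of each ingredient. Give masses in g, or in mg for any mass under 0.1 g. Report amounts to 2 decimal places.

Scale factor relative to 1 L: 0.368.
nickel chloride hexahydrate: 49.8 µmol/L × 237.7 g/mol × 0.368 L ÷ 1000 = 4.36 mg
nicotinic acid: 50.2 µmol/L × 123.1 g/mol × 0.368 L ÷ 1000 = 2.27 mg
L-histidine: 4.94 mmol/L × 155.15 g/mol × 0.368 L ÷ 1000 = 0.28 g
boric acid: 11.6 mg/L × 0.368 L = 4.27 mg
manganese chloride tetrahydrate: 22 mg/L × 0.368 L = 8.10 mg
tryptone: 8.82 g/L × 0.368 L = 3.25 g

nickel chloride hexahydrate 4.36 mg; nicotinic acid 2.27 mg; L-histidine 0.28 g; boric acid 4.27 mg; manganese chloride tetrahydrate 8.10 mg; tryptone 3.25 g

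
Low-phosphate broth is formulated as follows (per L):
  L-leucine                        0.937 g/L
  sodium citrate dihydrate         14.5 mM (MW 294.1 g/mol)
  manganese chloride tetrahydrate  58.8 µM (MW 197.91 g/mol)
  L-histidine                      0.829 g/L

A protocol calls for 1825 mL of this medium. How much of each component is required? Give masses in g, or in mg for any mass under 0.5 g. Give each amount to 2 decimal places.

L-leucine 1.71 g; sodium citrate dihydrate 7.78 g; manganese chloride tetrahydrate 21.24 mg; L-histidine 1.51 g

Working volume: 1825 mL = 1.825 L.
L-leucine: 0.937 g/L × 1.825 L = 1.71 g
sodium citrate dihydrate: 14.5 mmol/L × 294.1 g/mol × 1.825 L ÷ 1000 = 7.78 g
manganese chloride tetrahydrate: 58.8 µmol/L × 197.91 g/mol × 1.825 L ÷ 1000 = 21.24 mg
L-histidine: 0.829 g/L × 1.825 L = 1.51 g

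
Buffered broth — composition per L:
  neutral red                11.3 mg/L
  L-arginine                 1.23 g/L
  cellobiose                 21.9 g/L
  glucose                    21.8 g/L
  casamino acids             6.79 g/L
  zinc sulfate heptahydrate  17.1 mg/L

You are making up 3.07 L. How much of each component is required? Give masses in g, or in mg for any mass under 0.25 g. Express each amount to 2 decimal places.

Scale factor relative to 1 L: 3.07.
neutral red: 11.3 mg/L × 3.07 L = 34.69 mg
L-arginine: 1.23 g/L × 3.07 L = 3.78 g
cellobiose: 21.9 g/L × 3.07 L = 67.23 g
glucose: 21.8 g/L × 3.07 L = 66.93 g
casamino acids: 6.79 g/L × 3.07 L = 20.85 g
zinc sulfate heptahydrate: 17.1 mg/L × 3.07 L = 52.50 mg

neutral red 34.69 mg; L-arginine 3.78 g; cellobiose 67.23 g; glucose 66.93 g; casamino acids 20.85 g; zinc sulfate heptahydrate 52.50 mg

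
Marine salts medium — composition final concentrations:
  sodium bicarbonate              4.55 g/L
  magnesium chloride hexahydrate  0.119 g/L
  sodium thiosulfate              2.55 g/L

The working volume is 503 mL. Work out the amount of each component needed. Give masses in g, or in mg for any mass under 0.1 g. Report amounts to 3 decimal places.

Scale factor relative to 1 L: 0.503.
sodium bicarbonate: 4.55 g/L × 0.503 L = 2.289 g
magnesium chloride hexahydrate: 0.119 g/L × 0.503 L = 0.059857 g = 59.857 mg
sodium thiosulfate: 2.55 g/L × 0.503 L = 1.283 g

sodium bicarbonate 2.289 g; magnesium chloride hexahydrate 59.857 mg; sodium thiosulfate 1.283 g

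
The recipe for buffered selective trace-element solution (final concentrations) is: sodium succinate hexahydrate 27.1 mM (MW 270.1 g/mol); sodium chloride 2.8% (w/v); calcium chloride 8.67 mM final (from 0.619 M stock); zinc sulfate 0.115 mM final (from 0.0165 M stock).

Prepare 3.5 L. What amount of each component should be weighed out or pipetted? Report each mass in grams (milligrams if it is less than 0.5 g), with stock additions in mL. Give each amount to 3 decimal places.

sodium succinate hexahydrate 25.619 g; sodium chloride 98.000 g; calcium chloride 49.023 mL; zinc sulfate 24.394 mL

Working volume: 3.5 L.
sodium succinate hexahydrate: 27.1 mmol/L × 270.1 g/mol × 3.5 L ÷ 1000 = 25.619 g
sodium chloride: 2.8 g per 100 mL × 3500 mL ÷ 100 = 98.000 g
calcium chloride: dilute stock: 8.67 mM × 3500 mL ÷ 619 mM = 49.023 mL
zinc sulfate: dilute stock: 0.115 mM × 3500 mL ÷ 16.5 mM = 24.394 mL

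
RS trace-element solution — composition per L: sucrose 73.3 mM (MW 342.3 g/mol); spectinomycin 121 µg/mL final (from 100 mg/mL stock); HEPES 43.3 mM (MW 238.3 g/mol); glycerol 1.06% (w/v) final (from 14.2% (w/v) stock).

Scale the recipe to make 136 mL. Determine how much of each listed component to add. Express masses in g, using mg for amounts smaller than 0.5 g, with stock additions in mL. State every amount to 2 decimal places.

sucrose 3.41 g; spectinomycin 0.16 mL; HEPES 1.40 g; glycerol 10.15 mL

Scale factor relative to 1 L: 0.136.
sucrose: 73.3 mmol/L × 342.3 g/mol × 0.136 L ÷ 1000 = 3.41 g
spectinomycin: dilute stock: 121 µg/mL × 136 mL ÷ 100000 µg/mL = 0.16 mL
HEPES: 43.3 mmol/L × 238.3 g/mol × 0.136 L ÷ 1000 = 1.40 g
glycerol: dilute stock: 1.06% ÷ 14.2% × 136 mL = 10.15 mL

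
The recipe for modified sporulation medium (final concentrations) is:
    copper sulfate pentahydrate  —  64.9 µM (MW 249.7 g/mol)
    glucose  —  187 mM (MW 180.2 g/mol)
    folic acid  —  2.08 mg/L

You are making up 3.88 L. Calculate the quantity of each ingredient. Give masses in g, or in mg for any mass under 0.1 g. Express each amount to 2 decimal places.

copper sulfate pentahydrate 62.88 mg; glucose 130.75 g; folic acid 8.07 mg

Scale factor relative to 1 L: 3.88.
copper sulfate pentahydrate: 64.9 µmol/L × 249.7 g/mol × 3.88 L ÷ 1000 = 62.88 mg
glucose: 187 mmol/L × 180.2 g/mol × 3.88 L ÷ 1000 = 130.75 g
folic acid: 2.08 mg/L × 3.88 L = 8.07 mg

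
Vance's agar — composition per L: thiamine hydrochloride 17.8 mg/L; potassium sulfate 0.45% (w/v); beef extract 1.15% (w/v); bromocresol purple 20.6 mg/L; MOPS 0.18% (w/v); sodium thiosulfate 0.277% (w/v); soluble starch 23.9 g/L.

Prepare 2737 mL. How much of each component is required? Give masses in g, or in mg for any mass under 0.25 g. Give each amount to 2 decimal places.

Scale factor relative to 1 L: 2.737.
thiamine hydrochloride: 17.8 mg/L × 2.737 L = 48.72 mg
potassium sulfate: 0.45 g per 100 mL × 2737 mL ÷ 100 = 12.32 g
beef extract: 1.15 g per 100 mL × 2737 mL ÷ 100 = 31.48 g
bromocresol purple: 20.6 mg/L × 2.737 L = 56.38 mg
MOPS: 0.18% w/v = 1.8 g/L → 1.8 × 2.737 L = 4.93 g
sodium thiosulfate: 0.277 g per 100 mL × 2737 mL ÷ 100 = 7.58 g
soluble starch: 23.9 g/L × 2.737 L = 65.41 g

thiamine hydrochloride 48.72 mg; potassium sulfate 12.32 g; beef extract 31.48 g; bromocresol purple 56.38 mg; MOPS 4.93 g; sodium thiosulfate 7.58 g; soluble starch 65.41 g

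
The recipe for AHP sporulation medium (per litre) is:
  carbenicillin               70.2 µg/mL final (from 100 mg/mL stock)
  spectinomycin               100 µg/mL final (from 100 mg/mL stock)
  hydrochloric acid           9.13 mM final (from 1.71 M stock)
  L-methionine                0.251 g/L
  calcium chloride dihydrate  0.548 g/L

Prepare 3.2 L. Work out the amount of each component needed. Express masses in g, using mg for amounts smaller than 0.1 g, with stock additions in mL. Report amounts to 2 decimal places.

carbenicillin 2.25 mL; spectinomycin 3.20 mL; hydrochloric acid 17.09 mL; L-methionine 0.80 g; calcium chloride dihydrate 1.75 g

Working volume: 3.2 L.
carbenicillin: dilute stock: 70.2 µg/mL × 3200 mL ÷ 100000 µg/mL = 2.25 mL
spectinomycin: V = C2·V2/C1 = 100 µg/mL × 3200 mL ÷ 100000 µg/mL = 3.20 mL
hydrochloric acid: C1V1 = C2V2 → 9.13 mM × 3200 mL ÷ 1710 mM = 17.09 mL
L-methionine: 0.251 g/L × 3.2 L = 0.80 g
calcium chloride dihydrate: 0.548 g/L × 3.2 L = 1.75 g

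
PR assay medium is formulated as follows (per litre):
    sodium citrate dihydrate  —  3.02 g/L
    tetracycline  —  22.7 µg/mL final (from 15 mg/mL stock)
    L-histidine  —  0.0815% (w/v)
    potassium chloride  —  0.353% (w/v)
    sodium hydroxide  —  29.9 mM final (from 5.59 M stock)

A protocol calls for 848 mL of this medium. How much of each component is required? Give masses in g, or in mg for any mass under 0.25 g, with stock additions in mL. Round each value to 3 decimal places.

Scale factor relative to 1 L: 0.848.
sodium citrate dihydrate: 3.02 g/L × 0.848 L = 2.561 g
tetracycline: V = C2·V2/C1 = 22.7 µg/mL × 848 mL ÷ 15000 µg/mL = 1.283 mL
L-histidine: 0.0815 g per 100 mL × 848 mL ÷ 100 = 0.691 g
potassium chloride: 0.353% w/v = 3.53 g/L → 3.53 × 0.848 L = 2.993 g
sodium hydroxide: dilute stock: 29.9 mM × 848 mL ÷ 5590 mM = 4.536 mL

sodium citrate dihydrate 2.561 g; tetracycline 1.283 mL; L-histidine 0.691 g; potassium chloride 2.993 g; sodium hydroxide 4.536 mL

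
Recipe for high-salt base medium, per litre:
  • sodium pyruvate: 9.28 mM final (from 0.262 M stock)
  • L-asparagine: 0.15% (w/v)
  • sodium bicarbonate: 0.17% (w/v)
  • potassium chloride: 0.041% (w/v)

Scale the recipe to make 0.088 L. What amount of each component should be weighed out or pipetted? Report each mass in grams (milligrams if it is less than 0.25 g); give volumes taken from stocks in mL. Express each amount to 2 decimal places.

Scale factor relative to 1 L: 0.088.
sodium pyruvate: dilute stock: 9.28 mM × 88 mL ÷ 262 mM = 3.12 mL
L-asparagine: 0.15% w/v = 1.5 g/L → 1.5 × 0.088 L = 0.132 g = 132.00 mg
sodium bicarbonate: 0.17% w/v = 1.7 g/L → 1.7 × 0.088 L = 0.1496 g = 149.60 mg
potassium chloride: 0.041% w/v = 0.41 g/L → 0.41 × 0.088 L = 0.03608 g = 36.08 mg

sodium pyruvate 3.12 mL; L-asparagine 132.00 mg; sodium bicarbonate 149.60 mg; potassium chloride 36.08 mg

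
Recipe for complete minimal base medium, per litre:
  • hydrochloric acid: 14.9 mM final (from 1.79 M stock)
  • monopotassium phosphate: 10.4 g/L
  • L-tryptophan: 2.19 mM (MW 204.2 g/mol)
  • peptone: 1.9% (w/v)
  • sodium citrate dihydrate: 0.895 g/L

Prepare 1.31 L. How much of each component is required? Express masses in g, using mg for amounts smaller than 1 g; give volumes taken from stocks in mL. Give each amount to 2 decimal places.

Working volume: 1.31 L.
hydrochloric acid: dilute stock: 14.9 mM × 1310 mL ÷ 1790 mM = 10.90 mL
monopotassium phosphate: 10.4 g/L × 1.31 L = 13.62 g
L-tryptophan: 2.19 mmol/L × 204.2 mg/mmol × 1.31 L = 585.83 mg
peptone: 1.9% w/v = 19 g/L → 19 × 1.31 L = 24.89 g
sodium citrate dihydrate: 0.895 g/L × 1.31 L = 1.17 g

hydrochloric acid 10.90 mL; monopotassium phosphate 13.62 g; L-tryptophan 585.83 mg; peptone 24.89 g; sodium citrate dihydrate 1.17 g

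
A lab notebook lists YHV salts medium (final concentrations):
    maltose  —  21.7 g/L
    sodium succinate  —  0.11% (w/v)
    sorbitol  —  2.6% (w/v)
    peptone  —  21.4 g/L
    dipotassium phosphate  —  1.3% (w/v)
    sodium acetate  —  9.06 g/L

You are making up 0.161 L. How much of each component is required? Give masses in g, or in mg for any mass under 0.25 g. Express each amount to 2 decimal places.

Scale factor relative to 1 L: 0.161.
maltose: 21.7 g/L × 0.161 L = 3.49 g
sodium succinate: 0.11% w/v = 1.1 g/L → 1.1 × 0.161 L = 0.1771 g = 177.10 mg
sorbitol: 2.6 g per 100 mL × 161 mL ÷ 100 = 4.19 g
peptone: 21.4 g/L × 0.161 L = 3.45 g
dipotassium phosphate: 1.3% w/v = 13 g/L → 13 × 0.161 L = 2.09 g
sodium acetate: 9.06 g/L × 0.161 L = 1.46 g

maltose 3.49 g; sodium succinate 177.10 mg; sorbitol 4.19 g; peptone 3.45 g; dipotassium phosphate 2.09 g; sodium acetate 1.46 g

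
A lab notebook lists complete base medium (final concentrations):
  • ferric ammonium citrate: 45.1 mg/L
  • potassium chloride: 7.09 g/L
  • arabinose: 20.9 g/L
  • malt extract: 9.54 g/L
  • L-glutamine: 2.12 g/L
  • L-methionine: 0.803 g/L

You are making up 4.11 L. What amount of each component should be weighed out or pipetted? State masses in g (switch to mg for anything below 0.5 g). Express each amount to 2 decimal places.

ferric ammonium citrate 185.36 mg; potassium chloride 29.14 g; arabinose 85.90 g; malt extract 39.21 g; L-glutamine 8.71 g; L-methionine 3.30 g

Working volume: 4.11 L.
ferric ammonium citrate: 45.1 mg/L × 4.11 L = 185.36 mg
potassium chloride: 7.09 g/L × 4.11 L = 29.14 g
arabinose: 20.9 g/L × 4.11 L = 85.90 g
malt extract: 9.54 g/L × 4.11 L = 39.21 g
L-glutamine: 2.12 g/L × 4.11 L = 8.71 g
L-methionine: 0.803 g/L × 4.11 L = 3.30 g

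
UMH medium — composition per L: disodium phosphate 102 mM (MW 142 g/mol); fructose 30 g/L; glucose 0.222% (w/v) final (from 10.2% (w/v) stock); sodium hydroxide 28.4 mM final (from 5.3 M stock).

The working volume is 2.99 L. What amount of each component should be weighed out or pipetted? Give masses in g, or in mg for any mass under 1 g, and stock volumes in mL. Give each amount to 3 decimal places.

Scale factor relative to 1 L: 2.99.
disodium phosphate: 102 mmol/L × 142 g/mol × 2.99 L ÷ 1000 = 43.307 g
fructose: 30 g/L × 2.99 L = 89.700 g
glucose: dilute stock: 0.222% ÷ 10.2% × 2990 mL = 65.076 mL
sodium hydroxide: V = C2·V2/C1 = 28.4 mM × 2990 mL ÷ 5300 mM = 16.022 mL

disodium phosphate 43.307 g; fructose 89.700 g; glucose 65.076 mL; sodium hydroxide 16.022 mL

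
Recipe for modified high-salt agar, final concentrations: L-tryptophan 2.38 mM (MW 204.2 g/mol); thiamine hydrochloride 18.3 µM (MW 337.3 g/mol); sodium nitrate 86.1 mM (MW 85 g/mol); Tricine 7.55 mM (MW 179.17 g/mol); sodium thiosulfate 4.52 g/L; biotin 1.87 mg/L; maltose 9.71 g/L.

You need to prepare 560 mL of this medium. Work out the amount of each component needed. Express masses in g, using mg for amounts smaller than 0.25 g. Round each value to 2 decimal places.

Working volume: 560 mL = 0.56 L.
L-tryptophan: 2.38 mmol/L × 204.2 g/mol × 0.56 L ÷ 1000 = 0.27 g
thiamine hydrochloride: 18.3 µmol/L × 337.3 g/mol × 0.56 L ÷ 1000 = 3.46 mg
sodium nitrate: 86.1 mmol/L × 85 g/mol × 0.56 L ÷ 1000 = 4.10 g
Tricine: 7.55 mmol/L × 179.17 g/mol × 0.56 L ÷ 1000 = 0.76 g
sodium thiosulfate: 4.52 g/L × 0.56 L = 2.53 g
biotin: 1.87 mg/L × 0.56 L = 1.05 mg
maltose: 9.71 g/L × 0.56 L = 5.44 g

L-tryptophan 0.27 g; thiamine hydrochloride 3.46 mg; sodium nitrate 4.10 g; Tricine 0.76 g; sodium thiosulfate 2.53 g; biotin 1.05 mg; maltose 5.44 g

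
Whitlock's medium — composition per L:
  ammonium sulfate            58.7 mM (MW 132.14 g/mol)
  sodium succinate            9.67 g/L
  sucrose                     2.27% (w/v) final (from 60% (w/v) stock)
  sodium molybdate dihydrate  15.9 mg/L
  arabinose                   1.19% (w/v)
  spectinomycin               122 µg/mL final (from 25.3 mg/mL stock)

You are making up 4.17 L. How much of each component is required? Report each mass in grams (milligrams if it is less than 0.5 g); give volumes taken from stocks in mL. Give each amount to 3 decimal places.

Scale factor relative to 1 L: 4.17.
ammonium sulfate: 58.7 mmol/L × 132.14 g/mol × 4.17 L ÷ 1000 = 32.345 g
sodium succinate: 9.67 g/L × 4.17 L = 40.324 g
sucrose: V = C2·V2/C1 = 2.27% ÷ 60% × 4170 mL = 157.765 mL
sodium molybdate dihydrate: 15.9 mg/L × 4.17 L = 66.303 mg
arabinose: 1.19% w/v = 11.9 g/L → 11.9 × 4.17 L = 49.623 g
spectinomycin: C1V1 = C2V2 → 122 µg/mL × 4170 mL ÷ 25300 µg/mL = 20.108 mL

ammonium sulfate 32.345 g; sodium succinate 40.324 g; sucrose 157.765 mL; sodium molybdate dihydrate 66.303 mg; arabinose 49.623 g; spectinomycin 20.108 mL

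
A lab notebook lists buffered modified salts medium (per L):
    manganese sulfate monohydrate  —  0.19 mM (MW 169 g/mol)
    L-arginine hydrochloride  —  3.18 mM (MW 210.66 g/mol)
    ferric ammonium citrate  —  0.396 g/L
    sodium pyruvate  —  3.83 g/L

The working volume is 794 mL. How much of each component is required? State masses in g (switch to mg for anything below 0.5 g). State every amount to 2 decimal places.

Scale factor relative to 1 L: 0.794.
manganese sulfate monohydrate: 0.19 mmol/L × 169 mg/mmol × 0.794 L = 25.50 mg
L-arginine hydrochloride: 3.18 mmol/L × 210.66 g/mol × 0.794 L ÷ 1000 = 0.53 g
ferric ammonium citrate: 0.396 g/L × 0.794 L = 0.314424 g = 314.42 mg
sodium pyruvate: 3.83 g/L × 0.794 L = 3.04 g

manganese sulfate monohydrate 25.50 mg; L-arginine hydrochloride 0.53 g; ferric ammonium citrate 314.42 mg; sodium pyruvate 3.04 g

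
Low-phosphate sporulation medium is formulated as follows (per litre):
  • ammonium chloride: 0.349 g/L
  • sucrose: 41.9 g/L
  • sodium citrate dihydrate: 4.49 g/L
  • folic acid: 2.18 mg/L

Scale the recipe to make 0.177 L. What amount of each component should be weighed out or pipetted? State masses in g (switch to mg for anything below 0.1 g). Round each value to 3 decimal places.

Working volume: 0.177 L.
ammonium chloride: 0.349 g/L × 0.177 L = 0.061773 g = 61.773 mg
sucrose: 41.9 g/L × 0.177 L = 7.416 g
sodium citrate dihydrate: 4.49 g/L × 0.177 L = 0.795 g
folic acid: 2.18 mg/L × 0.177 L = 0.386 mg

ammonium chloride 61.773 mg; sucrose 7.416 g; sodium citrate dihydrate 0.795 g; folic acid 0.386 mg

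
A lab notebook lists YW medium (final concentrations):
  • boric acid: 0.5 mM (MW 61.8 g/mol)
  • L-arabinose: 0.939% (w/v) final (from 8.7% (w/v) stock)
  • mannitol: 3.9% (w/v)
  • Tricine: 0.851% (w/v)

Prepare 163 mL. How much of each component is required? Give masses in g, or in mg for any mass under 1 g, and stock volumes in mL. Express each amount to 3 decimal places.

Target volume = 163 mL = 0.163 L.
boric acid: 0.5 mmol/L × 61.8 mg/mmol × 0.163 L = 5.037 mg
L-arabinose: C1V1 = C2V2 → 0.939% ÷ 8.7% × 163 mL = 17.593 mL
mannitol: 3.9 g per 100 mL × 163 mL ÷ 100 = 6.357 g
Tricine: 0.851% w/v = 8.51 g/L → 8.51 × 0.163 L = 1.387 g

boric acid 5.037 mg; L-arabinose 17.593 mL; mannitol 6.357 g; Tricine 1.387 g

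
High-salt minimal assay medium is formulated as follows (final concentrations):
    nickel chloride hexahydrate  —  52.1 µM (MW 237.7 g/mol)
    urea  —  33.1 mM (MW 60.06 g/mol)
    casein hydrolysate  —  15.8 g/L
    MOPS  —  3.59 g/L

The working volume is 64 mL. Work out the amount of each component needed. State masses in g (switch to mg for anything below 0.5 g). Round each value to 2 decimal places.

Target volume = 64 mL = 0.064 L.
nickel chloride hexahydrate: 52.1 µmol/L × 237.7 g/mol × 0.064 L ÷ 1000 = 0.79 mg
urea: 33.1 mmol/L × 60.06 mg/mmol × 0.064 L = 127.23 mg
casein hydrolysate: 15.8 g/L × 0.064 L = 1.01 g
MOPS: 3.59 g/L × 0.064 L = 0.22976 g = 229.76 mg

nickel chloride hexahydrate 0.79 mg; urea 127.23 mg; casein hydrolysate 1.01 g; MOPS 229.76 mg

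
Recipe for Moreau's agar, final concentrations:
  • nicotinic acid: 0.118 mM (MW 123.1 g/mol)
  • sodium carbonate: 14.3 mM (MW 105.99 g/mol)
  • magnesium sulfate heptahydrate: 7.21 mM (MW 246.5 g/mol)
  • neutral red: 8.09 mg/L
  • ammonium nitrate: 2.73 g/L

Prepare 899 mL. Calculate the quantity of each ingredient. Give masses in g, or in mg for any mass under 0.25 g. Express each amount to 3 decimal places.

nicotinic acid 13.059 mg; sodium carbonate 1.363 g; magnesium sulfate heptahydrate 1.598 g; neutral red 7.273 mg; ammonium nitrate 2.454 g

Working volume: 899 mL = 0.899 L.
nicotinic acid: 0.118 mmol/L × 123.1 mg/mmol × 0.899 L = 13.059 mg
sodium carbonate: 14.3 mmol/L × 105.99 g/mol × 0.899 L ÷ 1000 = 1.363 g
magnesium sulfate heptahydrate: 7.21 mmol/L × 246.5 g/mol × 0.899 L ÷ 1000 = 1.598 g
neutral red: 8.09 mg/L × 0.899 L = 7.273 mg
ammonium nitrate: 2.73 g/L × 0.899 L = 2.454 g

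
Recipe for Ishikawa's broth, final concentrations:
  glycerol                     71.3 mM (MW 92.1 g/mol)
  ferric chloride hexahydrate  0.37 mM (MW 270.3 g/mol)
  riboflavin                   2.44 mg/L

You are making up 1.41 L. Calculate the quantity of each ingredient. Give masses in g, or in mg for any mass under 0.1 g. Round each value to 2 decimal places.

Working volume: 1.41 L.
glycerol: 71.3 mmol/L × 92.1 g/mol × 1.41 L ÷ 1000 = 9.26 g
ferric chloride hexahydrate: 0.37 mmol/L × 270.3 g/mol × 1.41 L ÷ 1000 = 0.14 g
riboflavin: 2.44 mg/L × 1.41 L = 3.44 mg

glycerol 9.26 g; ferric chloride hexahydrate 0.14 g; riboflavin 3.44 mg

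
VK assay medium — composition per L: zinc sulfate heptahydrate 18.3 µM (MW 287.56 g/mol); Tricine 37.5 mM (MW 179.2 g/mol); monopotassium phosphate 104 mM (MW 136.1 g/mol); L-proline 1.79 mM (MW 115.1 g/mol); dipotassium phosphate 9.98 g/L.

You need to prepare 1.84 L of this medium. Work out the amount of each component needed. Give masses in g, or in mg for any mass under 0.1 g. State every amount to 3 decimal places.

zinc sulfate heptahydrate 9.683 mg; Tricine 12.365 g; monopotassium phosphate 26.044 g; L-proline 0.379 g; dipotassium phosphate 18.363 g

Working volume: 1.84 L.
zinc sulfate heptahydrate: 18.3 µmol/L × 287.56 g/mol × 1.84 L ÷ 1000 = 9.683 mg
Tricine: 37.5 mmol/L × 179.2 g/mol × 1.84 L ÷ 1000 = 12.365 g
monopotassium phosphate: 104 mmol/L × 136.1 g/mol × 1.84 L ÷ 1000 = 26.044 g
L-proline: 1.79 mmol/L × 115.1 g/mol × 1.84 L ÷ 1000 = 0.379 g
dipotassium phosphate: 9.98 g/L × 1.84 L = 18.363 g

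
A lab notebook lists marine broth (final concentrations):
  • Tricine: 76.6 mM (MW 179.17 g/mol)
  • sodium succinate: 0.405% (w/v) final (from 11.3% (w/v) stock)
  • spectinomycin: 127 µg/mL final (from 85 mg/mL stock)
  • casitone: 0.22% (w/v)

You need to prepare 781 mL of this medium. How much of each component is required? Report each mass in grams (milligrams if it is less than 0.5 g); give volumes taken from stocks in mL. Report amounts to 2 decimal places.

Scale factor relative to 1 L: 0.781.
Tricine: 76.6 mmol/L × 179.17 g/mol × 0.781 L ÷ 1000 = 10.72 g
sodium succinate: dilute stock: 0.405% ÷ 11.3% × 781 mL = 27.99 mL
spectinomycin: V = C2·V2/C1 = 127 µg/mL × 781 mL ÷ 85000 µg/mL = 1.17 mL
casitone: 0.22 g per 100 mL × 781 mL ÷ 100 = 1.72 g

Tricine 10.72 g; sodium succinate 27.99 mL; spectinomycin 1.17 mL; casitone 1.72 g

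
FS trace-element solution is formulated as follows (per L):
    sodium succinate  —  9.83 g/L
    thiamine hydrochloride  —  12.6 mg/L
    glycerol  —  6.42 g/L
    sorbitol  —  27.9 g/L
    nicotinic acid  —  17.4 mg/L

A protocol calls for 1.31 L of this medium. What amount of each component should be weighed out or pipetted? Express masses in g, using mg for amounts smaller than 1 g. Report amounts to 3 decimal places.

sodium succinate 12.877 g; thiamine hydrochloride 16.506 mg; glycerol 8.410 g; sorbitol 36.549 g; nicotinic acid 22.794 mg

Working volume: 1.31 L.
sodium succinate: 9.83 g/L × 1.31 L = 12.877 g
thiamine hydrochloride: 12.6 mg/L × 1.31 L = 16.506 mg
glycerol: 6.42 g/L × 1.31 L = 8.410 g
sorbitol: 27.9 g/L × 1.31 L = 36.549 g
nicotinic acid: 17.4 mg/L × 1.31 L = 22.794 mg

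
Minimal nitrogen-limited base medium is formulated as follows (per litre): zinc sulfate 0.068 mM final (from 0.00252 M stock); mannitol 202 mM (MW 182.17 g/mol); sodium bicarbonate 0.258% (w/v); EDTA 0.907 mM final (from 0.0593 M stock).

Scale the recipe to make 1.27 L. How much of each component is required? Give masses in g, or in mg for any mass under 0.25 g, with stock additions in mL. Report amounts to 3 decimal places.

Working volume: 1.27 L.
zinc sulfate: dilute stock: 0.068 mM × 1270 mL ÷ 2.52 mM = 34.270 mL
mannitol: 202 mmol/L × 182.17 g/mol × 1.27 L ÷ 1000 = 46.734 g
sodium bicarbonate: 0.258 g per 100 mL × 1270 mL ÷ 100 = 3.277 g
EDTA: C1V1 = C2V2 → 0.907 mM × 1270 mL ÷ 59.3 mM = 19.425 mL

zinc sulfate 34.270 mL; mannitol 46.734 g; sodium bicarbonate 3.277 g; EDTA 19.425 mL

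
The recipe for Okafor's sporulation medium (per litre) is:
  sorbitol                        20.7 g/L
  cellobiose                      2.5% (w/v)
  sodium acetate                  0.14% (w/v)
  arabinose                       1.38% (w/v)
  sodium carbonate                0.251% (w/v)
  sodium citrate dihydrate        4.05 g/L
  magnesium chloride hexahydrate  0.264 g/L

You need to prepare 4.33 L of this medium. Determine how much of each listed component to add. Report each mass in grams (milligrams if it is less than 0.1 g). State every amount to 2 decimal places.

sorbitol 89.63 g; cellobiose 108.25 g; sodium acetate 6.06 g; arabinose 59.75 g; sodium carbonate 10.87 g; sodium citrate dihydrate 17.54 g; magnesium chloride hexahydrate 1.14 g

Scale factor relative to 1 L: 4.33.
sorbitol: 20.7 g/L × 4.33 L = 89.63 g
cellobiose: 2.5% w/v = 25 g/L → 25 × 4.33 L = 108.25 g
sodium acetate: 0.14 g per 100 mL × 4330 mL ÷ 100 = 6.06 g
arabinose: 1.38% w/v = 13.8 g/L → 13.8 × 4.33 L = 59.75 g
sodium carbonate: 0.251% w/v = 2.51 g/L → 2.51 × 4.33 L = 10.87 g
sodium citrate dihydrate: 4.05 g/L × 4.33 L = 17.54 g
magnesium chloride hexahydrate: 0.264 g/L × 4.33 L = 1.14 g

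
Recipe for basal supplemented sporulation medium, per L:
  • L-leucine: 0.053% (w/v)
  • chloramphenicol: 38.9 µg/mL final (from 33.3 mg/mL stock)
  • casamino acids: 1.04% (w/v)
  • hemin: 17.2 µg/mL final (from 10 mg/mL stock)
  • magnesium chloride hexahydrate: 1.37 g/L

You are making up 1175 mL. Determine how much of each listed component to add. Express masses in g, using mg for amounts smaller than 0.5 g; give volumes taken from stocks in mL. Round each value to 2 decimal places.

L-leucine 0.62 g; chloramphenicol 1.37 mL; casamino acids 12.22 g; hemin 2.02 mL; magnesium chloride hexahydrate 1.61 g

Target volume = 1175 mL = 1.175 L.
L-leucine: 0.053 g per 100 mL × 1175 mL ÷ 100 = 0.62 g
chloramphenicol: dilute stock: 38.9 µg/mL × 1175 mL ÷ 33300 µg/mL = 1.37 mL
casamino acids: 1.04% w/v = 10.4 g/L → 10.4 × 1.175 L = 12.22 g
hemin: C1V1 = C2V2 → 17.2 µg/mL × 1175 mL ÷ 10000 µg/mL = 2.02 mL
magnesium chloride hexahydrate: 1.37 g/L × 1.175 L = 1.61 g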